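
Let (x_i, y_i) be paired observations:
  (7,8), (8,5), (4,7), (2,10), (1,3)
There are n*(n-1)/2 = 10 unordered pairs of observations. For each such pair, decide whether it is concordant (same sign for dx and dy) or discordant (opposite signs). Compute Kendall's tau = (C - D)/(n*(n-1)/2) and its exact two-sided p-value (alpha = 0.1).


Step 1: Enumerate the 10 unordered pairs (i,j) with i<j and classify each by sign(x_j-x_i) * sign(y_j-y_i).
  (1,2):dx=+1,dy=-3->D; (1,3):dx=-3,dy=-1->C; (1,4):dx=-5,dy=+2->D; (1,5):dx=-6,dy=-5->C
  (2,3):dx=-4,dy=+2->D; (2,4):dx=-6,dy=+5->D; (2,5):dx=-7,dy=-2->C; (3,4):dx=-2,dy=+3->D
  (3,5):dx=-3,dy=-4->C; (4,5):dx=-1,dy=-7->C
Step 2: C = 5, D = 5, total pairs = 10.
Step 3: tau = (C - D)/(n(n-1)/2) = (5 - 5)/10 = 0.000000.
Step 4: Exact two-sided p-value (enumerate n! = 120 permutations of y under H0): p = 1.000000.
Step 5: alpha = 0.1. fail to reject H0.

tau_b = 0.0000 (C=5, D=5), p = 1.000000, fail to reject H0.


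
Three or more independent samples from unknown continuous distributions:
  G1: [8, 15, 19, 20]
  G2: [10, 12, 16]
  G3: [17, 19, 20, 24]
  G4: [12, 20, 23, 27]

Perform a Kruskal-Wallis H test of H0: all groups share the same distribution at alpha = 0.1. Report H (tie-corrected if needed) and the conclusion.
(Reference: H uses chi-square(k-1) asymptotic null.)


Step 1: Combine all N = 15 observations and assign midranks.
sorted (value, group, rank): (8,G1,1), (10,G2,2), (12,G2,3.5), (12,G4,3.5), (15,G1,5), (16,G2,6), (17,G3,7), (19,G1,8.5), (19,G3,8.5), (20,G1,11), (20,G3,11), (20,G4,11), (23,G4,13), (24,G3,14), (27,G4,15)
Step 2: Sum ranks within each group.
R_1 = 25.5 (n_1 = 4)
R_2 = 11.5 (n_2 = 3)
R_3 = 40.5 (n_3 = 4)
R_4 = 42.5 (n_4 = 4)
Step 3: H = 12/(N(N+1)) * sum(R_i^2/n_i) - 3(N+1)
     = 12/(15*16) * (25.5^2/4 + 11.5^2/3 + 40.5^2/4 + 42.5^2/4) - 3*16
     = 0.050000 * 1068.27 - 48
     = 5.413542.
Step 4: Ties present; correction factor C = 1 - 36/(15^3 - 15) = 0.989286. Corrected H = 5.413542 / 0.989286 = 5.472172.
Step 5: Under H0, H ~ chi^2(3); p-value = 0.140313.
Step 6: alpha = 0.1. fail to reject H0.

H = 5.4722, df = 3, p = 0.140313, fail to reject H0.


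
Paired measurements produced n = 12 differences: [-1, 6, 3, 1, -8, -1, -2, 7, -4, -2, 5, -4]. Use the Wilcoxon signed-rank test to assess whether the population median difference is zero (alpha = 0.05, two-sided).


Step 1: Drop any zero differences (none here) and take |d_i|.
|d| = [1, 6, 3, 1, 8, 1, 2, 7, 4, 2, 5, 4]
Step 2: Midrank |d_i| (ties get averaged ranks).
ranks: |1|->2, |6|->10, |3|->6, |1|->2, |8|->12, |1|->2, |2|->4.5, |7|->11, |4|->7.5, |2|->4.5, |5|->9, |4|->7.5
Step 3: Attach original signs; sum ranks with positive sign and with negative sign.
W+ = 10 + 6 + 2 + 11 + 9 = 38
W- = 2 + 12 + 2 + 4.5 + 7.5 + 4.5 + 7.5 = 40
(Check: W+ + W- = 78 should equal n(n+1)/2 = 78.)
Step 4: Test statistic W = min(W+, W-) = 38.
Step 5: Ties in |d|, so use the tie-corrected normal approximation.
        E[W] = n(n+1)/4 = 12*13/4 = 39.
        Tie groups: |d|=1 (t=3), |d|=2 (t=2), |d|=4 (t=2); sum(t^3 - t) = 36.
        Var[W] = n(n+1)(2n+1)/24 - sum(t^3-t)/48 = 3900/24 - 36/48 = 161.75.
        z = (W - E[W]) / sqrt(Var[W]) = (38 - 39) / 12.7181 = -0.0786.
        Two-sided p = 2*Phi(z) = 0.937328.
Step 6: alpha = 0.05. fail to reject H0.

W+ = 38, W- = 40, W = min = 38, p = 0.937328, fail to reject H0.


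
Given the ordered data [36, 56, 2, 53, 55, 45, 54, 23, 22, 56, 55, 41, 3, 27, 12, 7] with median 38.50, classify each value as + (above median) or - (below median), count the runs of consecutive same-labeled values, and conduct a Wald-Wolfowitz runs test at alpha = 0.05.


Step 1: Compute median = 38.50; label A = above, B = below.
Labels in order: BABAAAABBAAABBBB  (n_A = 8, n_B = 8)
Step 2: Count runs R = 7.
Step 3: Under H0 (random ordering), E[R] = 2*n_A*n_B/(n_A+n_B) + 1 = 2*8*8/16 + 1 = 9.0000.
        Var[R] = 2*n_A*n_B*(2*n_A*n_B - n_A - n_B) / ((n_A+n_B)^2 * (n_A+n_B-1)) = 14336/3840 = 3.7333.
        SD[R] = 1.9322.
Step 4: Continuity-corrected z = (R + 0.5 - E[R]) / SD[R] = (7 + 0.5 - 9.0000) / 1.9322 = -0.7763.
Step 5: Two-sided p-value via normal approximation = 2*(1 - Phi(|z|)) = 0.437558.
Step 6: alpha = 0.05. fail to reject H0.

R = 7, z = -0.7763, p = 0.437558, fail to reject H0.


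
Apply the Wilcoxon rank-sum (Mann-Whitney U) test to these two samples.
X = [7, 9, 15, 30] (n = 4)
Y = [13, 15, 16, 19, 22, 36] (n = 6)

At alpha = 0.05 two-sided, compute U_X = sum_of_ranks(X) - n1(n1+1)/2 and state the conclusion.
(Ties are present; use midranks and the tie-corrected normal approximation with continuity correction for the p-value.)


Step 1: Combine and sort all 10 observations; assign midranks.
sorted (value, group): (7,X), (9,X), (13,Y), (15,X), (15,Y), (16,Y), (19,Y), (22,Y), (30,X), (36,Y)
ranks: 7->1, 9->2, 13->3, 15->4.5, 15->4.5, 16->6, 19->7, 22->8, 30->9, 36->10
Step 2: Rank sum for X: R1 = 1 + 2 + 4.5 + 9 = 16.5.
Step 3: U_X = R1 - n1(n1+1)/2 = 16.5 - 4*5/2 = 16.5 - 10 = 6.5.
       U_Y = n1*n2 - U_X = 24 - 6.5 = 17.5.
Step 4: Ties are present, so use the tie-corrected normal approximation (with continuity correction) for the p-value.
Step 5: p-value = 0.284958; compare to alpha = 0.05. fail to reject H0.

U_X = 6.5, p = 0.284958, fail to reject H0 at alpha = 0.05.


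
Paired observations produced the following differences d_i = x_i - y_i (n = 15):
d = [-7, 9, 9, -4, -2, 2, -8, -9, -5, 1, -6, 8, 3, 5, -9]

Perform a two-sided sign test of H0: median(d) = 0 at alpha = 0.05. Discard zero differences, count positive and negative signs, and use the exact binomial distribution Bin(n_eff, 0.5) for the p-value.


Step 1: Discard zero differences. Original n = 15; n_eff = number of nonzero differences = 15.
Nonzero differences (with sign): -7, +9, +9, -4, -2, +2, -8, -9, -5, +1, -6, +8, +3, +5, -9
Step 2: Count signs: positive = 7, negative = 8.
Step 3: Under H0: P(positive) = 0.5, so the number of positives S ~ Bin(15, 0.5).
Step 4: Two-sided exact p-value = sum of Bin(15,0.5) probabilities at or below the observed probability = 1.000000.
Step 5: alpha = 0.05. fail to reject H0.

n_eff = 15, pos = 7, neg = 8, p = 1.000000, fail to reject H0.


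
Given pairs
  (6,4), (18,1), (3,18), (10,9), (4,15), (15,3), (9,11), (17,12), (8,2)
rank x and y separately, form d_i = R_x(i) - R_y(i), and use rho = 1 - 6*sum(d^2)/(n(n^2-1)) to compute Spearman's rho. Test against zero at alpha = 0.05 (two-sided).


Step 1: Rank x and y separately (midranks; no ties here).
rank(x): 6->3, 18->9, 3->1, 10->6, 4->2, 15->7, 9->5, 17->8, 8->4
rank(y): 4->4, 1->1, 18->9, 9->5, 15->8, 3->3, 11->6, 12->7, 2->2
Step 2: d_i = R_x(i) - R_y(i); compute d_i^2.
  (3-4)^2=1, (9-1)^2=64, (1-9)^2=64, (6-5)^2=1, (2-8)^2=36, (7-3)^2=16, (5-6)^2=1, (8-7)^2=1, (4-2)^2=4
sum(d^2) = 188.
Step 3: rho = 1 - 6*188 / (9*(9^2 - 1)) = 1 - 1128/720 = -0.566667.
Step 4: Under H0, t = rho * sqrt((n-2)/(1-rho^2)) = -1.8196 ~ t(7).
Step 5: Two-sided p-value from the t-distribution with 7 df = 0.111633.
Step 6: alpha = 0.05. fail to reject H0.

rho = -0.5667, p = 0.111633, fail to reject H0 at alpha = 0.05.


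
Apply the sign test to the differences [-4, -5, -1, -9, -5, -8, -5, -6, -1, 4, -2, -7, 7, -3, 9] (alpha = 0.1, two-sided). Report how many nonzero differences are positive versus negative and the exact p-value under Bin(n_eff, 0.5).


Step 1: Discard zero differences. Original n = 15; n_eff = number of nonzero differences = 15.
Nonzero differences (with sign): -4, -5, -1, -9, -5, -8, -5, -6, -1, +4, -2, -7, +7, -3, +9
Step 2: Count signs: positive = 3, negative = 12.
Step 3: Under H0: P(positive) = 0.5, so the number of positives S ~ Bin(15, 0.5).
Step 4: Two-sided exact p-value = sum of Bin(15,0.5) probabilities at or below the observed probability = 0.035156.
Step 5: alpha = 0.1. reject H0.

n_eff = 15, pos = 3, neg = 12, p = 0.035156, reject H0.


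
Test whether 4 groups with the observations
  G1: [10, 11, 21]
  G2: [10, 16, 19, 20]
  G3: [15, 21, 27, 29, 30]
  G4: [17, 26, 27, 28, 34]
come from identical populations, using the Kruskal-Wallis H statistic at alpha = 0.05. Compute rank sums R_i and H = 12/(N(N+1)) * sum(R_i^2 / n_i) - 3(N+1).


Step 1: Combine all N = 17 observations and assign midranks.
sorted (value, group, rank): (10,G1,1.5), (10,G2,1.5), (11,G1,3), (15,G3,4), (16,G2,5), (17,G4,6), (19,G2,7), (20,G2,8), (21,G1,9.5), (21,G3,9.5), (26,G4,11), (27,G3,12.5), (27,G4,12.5), (28,G4,14), (29,G3,15), (30,G3,16), (34,G4,17)
Step 2: Sum ranks within each group.
R_1 = 14 (n_1 = 3)
R_2 = 21.5 (n_2 = 4)
R_3 = 57 (n_3 = 5)
R_4 = 60.5 (n_4 = 5)
Step 3: H = 12/(N(N+1)) * sum(R_i^2/n_i) - 3(N+1)
     = 12/(17*18) * (14^2/3 + 21.5^2/4 + 57^2/5 + 60.5^2/5) - 3*18
     = 0.039216 * 1562.75 - 54
     = 7.284150.
Step 4: Ties present; correction factor C = 1 - 18/(17^3 - 17) = 0.996324. Corrected H = 7.284150 / 0.996324 = 7.311029.
Step 5: Under H0, H ~ chi^2(3); p-value = 0.062618.
Step 6: alpha = 0.05. fail to reject H0.

H = 7.3110, df = 3, p = 0.062618, fail to reject H0.


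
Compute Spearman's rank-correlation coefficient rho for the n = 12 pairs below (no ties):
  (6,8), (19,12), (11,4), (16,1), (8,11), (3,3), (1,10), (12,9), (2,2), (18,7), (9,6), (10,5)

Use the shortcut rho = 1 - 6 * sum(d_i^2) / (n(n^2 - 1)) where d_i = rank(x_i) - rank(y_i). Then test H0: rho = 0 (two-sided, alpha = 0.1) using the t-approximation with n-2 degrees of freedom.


Step 1: Rank x and y separately (midranks; no ties here).
rank(x): 6->4, 19->12, 11->8, 16->10, 8->5, 3->3, 1->1, 12->9, 2->2, 18->11, 9->6, 10->7
rank(y): 8->8, 12->12, 4->4, 1->1, 11->11, 3->3, 10->10, 9->9, 2->2, 7->7, 6->6, 5->5
Step 2: d_i = R_x(i) - R_y(i); compute d_i^2.
  (4-8)^2=16, (12-12)^2=0, (8-4)^2=16, (10-1)^2=81, (5-11)^2=36, (3-3)^2=0, (1-10)^2=81, (9-9)^2=0, (2-2)^2=0, (11-7)^2=16, (6-6)^2=0, (7-5)^2=4
sum(d^2) = 250.
Step 3: rho = 1 - 6*250 / (12*(12^2 - 1)) = 1 - 1500/1716 = 0.125874.
Step 4: Under H0, t = rho * sqrt((n-2)/(1-rho^2)) = 0.4012 ~ t(10).
Step 5: Two-sided p-value from the t-distribution with 10 df = 0.696683.
Step 6: alpha = 0.1. fail to reject H0.

rho = 0.1259, p = 0.696683, fail to reject H0 at alpha = 0.1.


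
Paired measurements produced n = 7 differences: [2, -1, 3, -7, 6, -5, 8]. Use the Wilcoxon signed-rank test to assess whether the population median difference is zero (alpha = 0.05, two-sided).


Step 1: Drop any zero differences (none here) and take |d_i|.
|d| = [2, 1, 3, 7, 6, 5, 8]
Step 2: Midrank |d_i| (ties get averaged ranks).
ranks: |2|->2, |1|->1, |3|->3, |7|->6, |6|->5, |5|->4, |8|->7
Step 3: Attach original signs; sum ranks with positive sign and with negative sign.
W+ = 2 + 3 + 5 + 7 = 17
W- = 1 + 6 + 4 = 11
(Check: W+ + W- = 28 should equal n(n+1)/2 = 28.)
Step 4: Test statistic W = min(W+, W-) = 11.
Step 5: No ties, so the exact null distribution over the 2^7 = 128 sign assignments gives the two-sided p-value = 0.687500.
Step 6: alpha = 0.05. fail to reject H0.

W+ = 17, W- = 11, W = min = 11, p = 0.687500, fail to reject H0.


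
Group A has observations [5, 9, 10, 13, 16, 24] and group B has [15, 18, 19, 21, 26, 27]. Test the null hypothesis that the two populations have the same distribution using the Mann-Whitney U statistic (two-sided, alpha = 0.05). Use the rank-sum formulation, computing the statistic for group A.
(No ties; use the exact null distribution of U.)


Step 1: Combine and sort all 12 observations; assign midranks.
sorted (value, group): (5,X), (9,X), (10,X), (13,X), (15,Y), (16,X), (18,Y), (19,Y), (21,Y), (24,X), (26,Y), (27,Y)
ranks: 5->1, 9->2, 10->3, 13->4, 15->5, 16->6, 18->7, 19->8, 21->9, 24->10, 26->11, 27->12
Step 2: Rank sum for X: R1 = 1 + 2 + 3 + 4 + 6 + 10 = 26.
Step 3: U_X = R1 - n1(n1+1)/2 = 26 - 6*7/2 = 26 - 21 = 5.
       U_Y = n1*n2 - U_X = 36 - 5 = 31.
Step 4: No ties, so the exact null distribution of U (based on enumerating the C(12,6) = 924 equally likely rank assignments) gives the two-sided p-value.
Step 5: p-value = 0.041126; compare to alpha = 0.05. reject H0.

U_X = 5, p = 0.041126, reject H0 at alpha = 0.05.


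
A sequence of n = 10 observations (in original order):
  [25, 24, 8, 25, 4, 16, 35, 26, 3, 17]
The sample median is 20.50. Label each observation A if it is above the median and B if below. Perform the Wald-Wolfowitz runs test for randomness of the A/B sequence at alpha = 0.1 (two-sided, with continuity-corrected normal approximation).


Step 1: Compute median = 20.50; label A = above, B = below.
Labels in order: AABABBAABB  (n_A = 5, n_B = 5)
Step 2: Count runs R = 6.
Step 3: Under H0 (random ordering), E[R] = 2*n_A*n_B/(n_A+n_B) + 1 = 2*5*5/10 + 1 = 6.0000.
        Var[R] = 2*n_A*n_B*(2*n_A*n_B - n_A - n_B) / ((n_A+n_B)^2 * (n_A+n_B-1)) = 2000/900 = 2.2222.
        SD[R] = 1.4907.
Step 4: R = E[R], so z = 0 with no continuity correction.
Step 5: Two-sided p-value via normal approximation = 2*(1 - Phi(|z|)) = 1.000000.
Step 6: alpha = 0.1. fail to reject H0.

R = 6, z = 0.0000, p = 1.000000, fail to reject H0.


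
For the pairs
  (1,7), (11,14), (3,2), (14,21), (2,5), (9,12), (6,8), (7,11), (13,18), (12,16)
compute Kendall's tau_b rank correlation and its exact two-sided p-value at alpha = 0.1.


Step 1: Enumerate the 45 unordered pairs (i,j) with i<j and classify each by sign(x_j-x_i) * sign(y_j-y_i).
  (1,2):dx=+10,dy=+7->C; (1,3):dx=+2,dy=-5->D; (1,4):dx=+13,dy=+14->C; (1,5):dx=+1,dy=-2->D
  (1,6):dx=+8,dy=+5->C; (1,7):dx=+5,dy=+1->C; (1,8):dx=+6,dy=+4->C; (1,9):dx=+12,dy=+11->C
  (1,10):dx=+11,dy=+9->C; (2,3):dx=-8,dy=-12->C; (2,4):dx=+3,dy=+7->C; (2,5):dx=-9,dy=-9->C
  (2,6):dx=-2,dy=-2->C; (2,7):dx=-5,dy=-6->C; (2,8):dx=-4,dy=-3->C; (2,9):dx=+2,dy=+4->C
  (2,10):dx=+1,dy=+2->C; (3,4):dx=+11,dy=+19->C; (3,5):dx=-1,dy=+3->D; (3,6):dx=+6,dy=+10->C
  (3,7):dx=+3,dy=+6->C; (3,8):dx=+4,dy=+9->C; (3,9):dx=+10,dy=+16->C; (3,10):dx=+9,dy=+14->C
  (4,5):dx=-12,dy=-16->C; (4,6):dx=-5,dy=-9->C; (4,7):dx=-8,dy=-13->C; (4,8):dx=-7,dy=-10->C
  (4,9):dx=-1,dy=-3->C; (4,10):dx=-2,dy=-5->C; (5,6):dx=+7,dy=+7->C; (5,7):dx=+4,dy=+3->C
  (5,8):dx=+5,dy=+6->C; (5,9):dx=+11,dy=+13->C; (5,10):dx=+10,dy=+11->C; (6,7):dx=-3,dy=-4->C
  (6,8):dx=-2,dy=-1->C; (6,9):dx=+4,dy=+6->C; (6,10):dx=+3,dy=+4->C; (7,8):dx=+1,dy=+3->C
  (7,9):dx=+7,dy=+10->C; (7,10):dx=+6,dy=+8->C; (8,9):dx=+6,dy=+7->C; (8,10):dx=+5,dy=+5->C
  (9,10):dx=-1,dy=-2->C
Step 2: C = 42, D = 3, total pairs = 45.
Step 3: tau = (C - D)/(n(n-1)/2) = (42 - 3)/45 = 0.866667.
Step 4: Exact two-sided p-value (enumerate n! = 3628800 permutations of y under H0): p = 0.000115.
Step 5: alpha = 0.1. reject H0.

tau_b = 0.8667 (C=42, D=3), p = 0.000115, reject H0.


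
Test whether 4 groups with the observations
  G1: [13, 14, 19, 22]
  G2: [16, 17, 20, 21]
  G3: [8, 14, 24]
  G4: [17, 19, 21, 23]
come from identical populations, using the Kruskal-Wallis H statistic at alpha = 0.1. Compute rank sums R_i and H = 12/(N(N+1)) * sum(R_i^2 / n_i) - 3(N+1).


Step 1: Combine all N = 15 observations and assign midranks.
sorted (value, group, rank): (8,G3,1), (13,G1,2), (14,G1,3.5), (14,G3,3.5), (16,G2,5), (17,G2,6.5), (17,G4,6.5), (19,G1,8.5), (19,G4,8.5), (20,G2,10), (21,G2,11.5), (21,G4,11.5), (22,G1,13), (23,G4,14), (24,G3,15)
Step 2: Sum ranks within each group.
R_1 = 27 (n_1 = 4)
R_2 = 33 (n_2 = 4)
R_3 = 19.5 (n_3 = 3)
R_4 = 40.5 (n_4 = 4)
Step 3: H = 12/(N(N+1)) * sum(R_i^2/n_i) - 3(N+1)
     = 12/(15*16) * (27^2/4 + 33^2/4 + 19.5^2/3 + 40.5^2/4) - 3*16
     = 0.050000 * 991.312 - 48
     = 1.565625.
Step 4: Ties present; correction factor C = 1 - 24/(15^3 - 15) = 0.992857. Corrected H = 1.565625 / 0.992857 = 1.576888.
Step 5: Under H0, H ~ chi^2(3); p-value = 0.664641.
Step 6: alpha = 0.1. fail to reject H0.

H = 1.5769, df = 3, p = 0.664641, fail to reject H0.


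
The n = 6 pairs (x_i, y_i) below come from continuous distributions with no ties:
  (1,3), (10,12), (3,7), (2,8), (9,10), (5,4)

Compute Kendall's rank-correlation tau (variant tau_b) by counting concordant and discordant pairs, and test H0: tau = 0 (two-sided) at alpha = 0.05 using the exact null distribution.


Step 1: Enumerate the 15 unordered pairs (i,j) with i<j and classify each by sign(x_j-x_i) * sign(y_j-y_i).
  (1,2):dx=+9,dy=+9->C; (1,3):dx=+2,dy=+4->C; (1,4):dx=+1,dy=+5->C; (1,5):dx=+8,dy=+7->C
  (1,6):dx=+4,dy=+1->C; (2,3):dx=-7,dy=-5->C; (2,4):dx=-8,dy=-4->C; (2,5):dx=-1,dy=-2->C
  (2,6):dx=-5,dy=-8->C; (3,4):dx=-1,dy=+1->D; (3,5):dx=+6,dy=+3->C; (3,6):dx=+2,dy=-3->D
  (4,5):dx=+7,dy=+2->C; (4,6):dx=+3,dy=-4->D; (5,6):dx=-4,dy=-6->C
Step 2: C = 12, D = 3, total pairs = 15.
Step 3: tau = (C - D)/(n(n-1)/2) = (12 - 3)/15 = 0.600000.
Step 4: Exact two-sided p-value (enumerate n! = 720 permutations of y under H0): p = 0.136111.
Step 5: alpha = 0.05. fail to reject H0.

tau_b = 0.6000 (C=12, D=3), p = 0.136111, fail to reject H0.


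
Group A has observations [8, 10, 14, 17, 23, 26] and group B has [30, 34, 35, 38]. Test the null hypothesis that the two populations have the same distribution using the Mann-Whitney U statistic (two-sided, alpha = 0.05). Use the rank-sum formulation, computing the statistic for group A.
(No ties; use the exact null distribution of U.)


Step 1: Combine and sort all 10 observations; assign midranks.
sorted (value, group): (8,X), (10,X), (14,X), (17,X), (23,X), (26,X), (30,Y), (34,Y), (35,Y), (38,Y)
ranks: 8->1, 10->2, 14->3, 17->4, 23->5, 26->6, 30->7, 34->8, 35->9, 38->10
Step 2: Rank sum for X: R1 = 1 + 2 + 3 + 4 + 5 + 6 = 21.
Step 3: U_X = R1 - n1(n1+1)/2 = 21 - 6*7/2 = 21 - 21 = 0.
       U_Y = n1*n2 - U_X = 24 - 0 = 24.
Step 4: No ties, so the exact null distribution of U (based on enumerating the C(10,6) = 210 equally likely rank assignments) gives the two-sided p-value.
Step 5: p-value = 0.009524; compare to alpha = 0.05. reject H0.

U_X = 0, p = 0.009524, reject H0 at alpha = 0.05.


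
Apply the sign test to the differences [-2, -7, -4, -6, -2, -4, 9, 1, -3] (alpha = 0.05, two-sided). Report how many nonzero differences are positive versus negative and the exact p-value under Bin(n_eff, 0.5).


Step 1: Discard zero differences. Original n = 9; n_eff = number of nonzero differences = 9.
Nonzero differences (with sign): -2, -7, -4, -6, -2, -4, +9, +1, -3
Step 2: Count signs: positive = 2, negative = 7.
Step 3: Under H0: P(positive) = 0.5, so the number of positives S ~ Bin(9, 0.5).
Step 4: Two-sided exact p-value = sum of Bin(9,0.5) probabilities at or below the observed probability = 0.179688.
Step 5: alpha = 0.05. fail to reject H0.

n_eff = 9, pos = 2, neg = 7, p = 0.179688, fail to reject H0.


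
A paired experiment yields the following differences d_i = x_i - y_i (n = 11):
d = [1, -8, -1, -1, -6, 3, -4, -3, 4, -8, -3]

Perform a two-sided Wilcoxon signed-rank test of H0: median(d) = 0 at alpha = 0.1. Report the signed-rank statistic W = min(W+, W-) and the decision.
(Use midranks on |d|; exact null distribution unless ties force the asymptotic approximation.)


Step 1: Drop any zero differences (none here) and take |d_i|.
|d| = [1, 8, 1, 1, 6, 3, 4, 3, 4, 8, 3]
Step 2: Midrank |d_i| (ties get averaged ranks).
ranks: |1|->2, |8|->10.5, |1|->2, |1|->2, |6|->9, |3|->5, |4|->7.5, |3|->5, |4|->7.5, |8|->10.5, |3|->5
Step 3: Attach original signs; sum ranks with positive sign and with negative sign.
W+ = 2 + 5 + 7.5 = 14.5
W- = 10.5 + 2 + 2 + 9 + 7.5 + 5 + 10.5 + 5 = 51.5
(Check: W+ + W- = 66 should equal n(n+1)/2 = 66.)
Step 4: Test statistic W = min(W+, W-) = 14.5.
Step 5: Ties in |d|, so use the tie-corrected normal approximation.
        E[W] = n(n+1)/4 = 11*12/4 = 33.
        Tie groups: |d|=1 (t=3), |d|=3 (t=3), |d|=4 (t=2), |d|=8 (t=2); sum(t^3 - t) = 60.
        Var[W] = n(n+1)(2n+1)/24 - sum(t^3-t)/48 = 3036/24 - 60/48 = 125.25.
        z = (W - E[W]) / sqrt(Var[W]) = (14.5 - 33) / 11.1915 = -1.6530.
        Two-sided p = 2*Phi(z) = 0.098323.
Step 6: alpha = 0.1. reject H0.

W+ = 14.5, W- = 51.5, W = min = 14.5, p = 0.098323, reject H0.


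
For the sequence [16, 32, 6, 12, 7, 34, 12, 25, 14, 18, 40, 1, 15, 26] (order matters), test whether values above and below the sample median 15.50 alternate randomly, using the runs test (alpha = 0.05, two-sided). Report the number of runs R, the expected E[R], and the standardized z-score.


Step 1: Compute median = 15.50; label A = above, B = below.
Labels in order: AABBBABABAABBA  (n_A = 7, n_B = 7)
Step 2: Count runs R = 9.
Step 3: Under H0 (random ordering), E[R] = 2*n_A*n_B/(n_A+n_B) + 1 = 2*7*7/14 + 1 = 8.0000.
        Var[R] = 2*n_A*n_B*(2*n_A*n_B - n_A - n_B) / ((n_A+n_B)^2 * (n_A+n_B-1)) = 8232/2548 = 3.2308.
        SD[R] = 1.7974.
Step 4: Continuity-corrected z = (R - 0.5 - E[R]) / SD[R] = (9 - 0.5 - 8.0000) / 1.7974 = 0.2782.
Step 5: Two-sided p-value via normal approximation = 2*(1 - Phi(|z|)) = 0.780879.
Step 6: alpha = 0.05. fail to reject H0.

R = 9, z = 0.2782, p = 0.780879, fail to reject H0.


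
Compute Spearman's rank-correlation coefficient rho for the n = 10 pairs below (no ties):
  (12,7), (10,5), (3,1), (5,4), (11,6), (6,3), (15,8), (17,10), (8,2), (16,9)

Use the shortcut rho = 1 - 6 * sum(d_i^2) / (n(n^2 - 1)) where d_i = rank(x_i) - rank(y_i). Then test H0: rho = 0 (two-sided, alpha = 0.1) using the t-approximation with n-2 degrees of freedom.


Step 1: Rank x and y separately (midranks; no ties here).
rank(x): 12->7, 10->5, 3->1, 5->2, 11->6, 6->3, 15->8, 17->10, 8->4, 16->9
rank(y): 7->7, 5->5, 1->1, 4->4, 6->6, 3->3, 8->8, 10->10, 2->2, 9->9
Step 2: d_i = R_x(i) - R_y(i); compute d_i^2.
  (7-7)^2=0, (5-5)^2=0, (1-1)^2=0, (2-4)^2=4, (6-6)^2=0, (3-3)^2=0, (8-8)^2=0, (10-10)^2=0, (4-2)^2=4, (9-9)^2=0
sum(d^2) = 8.
Step 3: rho = 1 - 6*8 / (10*(10^2 - 1)) = 1 - 48/990 = 0.951515.
Step 4: Under H0, t = rho * sqrt((n-2)/(1-rho^2)) = 8.7493 ~ t(8).
Step 5: Two-sided p-value from the t-distribution with 8 df = 0.000023.
Step 6: alpha = 0.1. reject H0.

rho = 0.9515, p = 0.000023, reject H0 at alpha = 0.1.


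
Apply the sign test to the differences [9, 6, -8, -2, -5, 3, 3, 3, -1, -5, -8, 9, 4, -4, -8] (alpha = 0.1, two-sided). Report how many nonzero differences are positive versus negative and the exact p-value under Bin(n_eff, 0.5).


Step 1: Discard zero differences. Original n = 15; n_eff = number of nonzero differences = 15.
Nonzero differences (with sign): +9, +6, -8, -2, -5, +3, +3, +3, -1, -5, -8, +9, +4, -4, -8
Step 2: Count signs: positive = 7, negative = 8.
Step 3: Under H0: P(positive) = 0.5, so the number of positives S ~ Bin(15, 0.5).
Step 4: Two-sided exact p-value = sum of Bin(15,0.5) probabilities at or below the observed probability = 1.000000.
Step 5: alpha = 0.1. fail to reject H0.

n_eff = 15, pos = 7, neg = 8, p = 1.000000, fail to reject H0.


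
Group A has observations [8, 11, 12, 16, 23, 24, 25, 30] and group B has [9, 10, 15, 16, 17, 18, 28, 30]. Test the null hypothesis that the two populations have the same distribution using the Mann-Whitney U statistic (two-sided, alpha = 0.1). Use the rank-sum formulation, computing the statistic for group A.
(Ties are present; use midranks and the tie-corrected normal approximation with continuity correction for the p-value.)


Step 1: Combine and sort all 16 observations; assign midranks.
sorted (value, group): (8,X), (9,Y), (10,Y), (11,X), (12,X), (15,Y), (16,X), (16,Y), (17,Y), (18,Y), (23,X), (24,X), (25,X), (28,Y), (30,X), (30,Y)
ranks: 8->1, 9->2, 10->3, 11->4, 12->5, 15->6, 16->7.5, 16->7.5, 17->9, 18->10, 23->11, 24->12, 25->13, 28->14, 30->15.5, 30->15.5
Step 2: Rank sum for X: R1 = 1 + 4 + 5 + 7.5 + 11 + 12 + 13 + 15.5 = 69.
Step 3: U_X = R1 - n1(n1+1)/2 = 69 - 8*9/2 = 69 - 36 = 33.
       U_Y = n1*n2 - U_X = 64 - 33 = 31.
Step 4: Ties are present, so use the tie-corrected normal approximation (with continuity correction) for the p-value.
Step 5: p-value = 0.958060; compare to alpha = 0.1. fail to reject H0.

U_X = 33, p = 0.958060, fail to reject H0 at alpha = 0.1.


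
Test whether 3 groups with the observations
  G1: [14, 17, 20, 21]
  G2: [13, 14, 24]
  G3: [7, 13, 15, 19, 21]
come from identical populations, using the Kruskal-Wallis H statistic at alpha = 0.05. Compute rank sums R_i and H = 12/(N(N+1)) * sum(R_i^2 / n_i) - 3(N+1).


Step 1: Combine all N = 12 observations and assign midranks.
sorted (value, group, rank): (7,G3,1), (13,G2,2.5), (13,G3,2.5), (14,G1,4.5), (14,G2,4.5), (15,G3,6), (17,G1,7), (19,G3,8), (20,G1,9), (21,G1,10.5), (21,G3,10.5), (24,G2,12)
Step 2: Sum ranks within each group.
R_1 = 31 (n_1 = 4)
R_2 = 19 (n_2 = 3)
R_3 = 28 (n_3 = 5)
Step 3: H = 12/(N(N+1)) * sum(R_i^2/n_i) - 3(N+1)
     = 12/(12*13) * (31^2/4 + 19^2/3 + 28^2/5) - 3*13
     = 0.076923 * 517.383 - 39
     = 0.798718.
Step 4: Ties present; correction factor C = 1 - 18/(12^3 - 12) = 0.989510. Corrected H = 0.798718 / 0.989510 = 0.807185.
Step 5: Under H0, H ~ chi^2(2); p-value = 0.667916.
Step 6: alpha = 0.05. fail to reject H0.

H = 0.8072, df = 2, p = 0.667916, fail to reject H0.


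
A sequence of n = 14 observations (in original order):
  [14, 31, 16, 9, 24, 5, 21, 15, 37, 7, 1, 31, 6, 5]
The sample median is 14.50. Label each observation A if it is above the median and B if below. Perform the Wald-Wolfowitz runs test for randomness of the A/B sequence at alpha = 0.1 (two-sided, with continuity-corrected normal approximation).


Step 1: Compute median = 14.50; label A = above, B = below.
Labels in order: BAABABAAABBABB  (n_A = 7, n_B = 7)
Step 2: Count runs R = 9.
Step 3: Under H0 (random ordering), E[R] = 2*n_A*n_B/(n_A+n_B) + 1 = 2*7*7/14 + 1 = 8.0000.
        Var[R] = 2*n_A*n_B*(2*n_A*n_B - n_A - n_B) / ((n_A+n_B)^2 * (n_A+n_B-1)) = 8232/2548 = 3.2308.
        SD[R] = 1.7974.
Step 4: Continuity-corrected z = (R - 0.5 - E[R]) / SD[R] = (9 - 0.5 - 8.0000) / 1.7974 = 0.2782.
Step 5: Two-sided p-value via normal approximation = 2*(1 - Phi(|z|)) = 0.780879.
Step 6: alpha = 0.1. fail to reject H0.

R = 9, z = 0.2782, p = 0.780879, fail to reject H0.


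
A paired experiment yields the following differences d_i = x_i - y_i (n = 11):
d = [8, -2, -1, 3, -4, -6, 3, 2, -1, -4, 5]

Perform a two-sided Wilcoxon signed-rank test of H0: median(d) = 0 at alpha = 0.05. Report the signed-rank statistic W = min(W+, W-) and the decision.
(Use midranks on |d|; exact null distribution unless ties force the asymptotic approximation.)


Step 1: Drop any zero differences (none here) and take |d_i|.
|d| = [8, 2, 1, 3, 4, 6, 3, 2, 1, 4, 5]
Step 2: Midrank |d_i| (ties get averaged ranks).
ranks: |8|->11, |2|->3.5, |1|->1.5, |3|->5.5, |4|->7.5, |6|->10, |3|->5.5, |2|->3.5, |1|->1.5, |4|->7.5, |5|->9
Step 3: Attach original signs; sum ranks with positive sign and with negative sign.
W+ = 11 + 5.5 + 5.5 + 3.5 + 9 = 34.5
W- = 3.5 + 1.5 + 7.5 + 10 + 1.5 + 7.5 = 31.5
(Check: W+ + W- = 66 should equal n(n+1)/2 = 66.)
Step 4: Test statistic W = min(W+, W-) = 31.5.
Step 5: Ties in |d|, so use the tie-corrected normal approximation.
        E[W] = n(n+1)/4 = 11*12/4 = 33.
        Tie groups: |d|=1 (t=2), |d|=2 (t=2), |d|=3 (t=2), |d|=4 (t=2); sum(t^3 - t) = 24.
        Var[W] = n(n+1)(2n+1)/24 - sum(t^3-t)/48 = 3036/24 - 24/48 = 126.
        z = (W - E[W]) / sqrt(Var[W]) = (31.5 - 33) / 11.2250 = -0.1336.
        Two-sided p = 2*Phi(z) = 0.893695.
Step 6: alpha = 0.05. fail to reject H0.

W+ = 34.5, W- = 31.5, W = min = 31.5, p = 0.893695, fail to reject H0.


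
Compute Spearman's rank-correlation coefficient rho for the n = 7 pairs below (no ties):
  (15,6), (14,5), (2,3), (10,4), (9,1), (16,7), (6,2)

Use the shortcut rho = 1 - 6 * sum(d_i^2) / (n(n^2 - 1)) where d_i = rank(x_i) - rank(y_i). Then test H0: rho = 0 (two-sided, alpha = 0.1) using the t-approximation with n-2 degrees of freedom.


Step 1: Rank x and y separately (midranks; no ties here).
rank(x): 15->6, 14->5, 2->1, 10->4, 9->3, 16->7, 6->2
rank(y): 6->6, 5->5, 3->3, 4->4, 1->1, 7->7, 2->2
Step 2: d_i = R_x(i) - R_y(i); compute d_i^2.
  (6-6)^2=0, (5-5)^2=0, (1-3)^2=4, (4-4)^2=0, (3-1)^2=4, (7-7)^2=0, (2-2)^2=0
sum(d^2) = 8.
Step 3: rho = 1 - 6*8 / (7*(7^2 - 1)) = 1 - 48/336 = 0.857143.
Step 4: Under H0, t = rho * sqrt((n-2)/(1-rho^2)) = 3.7210 ~ t(5).
Step 5: Two-sided p-value from the t-distribution with 5 df = 0.013697.
Step 6: alpha = 0.1. reject H0.

rho = 0.8571, p = 0.013697, reject H0 at alpha = 0.1.


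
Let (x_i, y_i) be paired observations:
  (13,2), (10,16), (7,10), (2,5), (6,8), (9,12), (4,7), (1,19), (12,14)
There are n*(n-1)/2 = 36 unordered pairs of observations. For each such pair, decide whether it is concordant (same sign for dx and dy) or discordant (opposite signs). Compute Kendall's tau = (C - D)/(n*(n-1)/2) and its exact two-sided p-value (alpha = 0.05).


Step 1: Enumerate the 36 unordered pairs (i,j) with i<j and classify each by sign(x_j-x_i) * sign(y_j-y_i).
  (1,2):dx=-3,dy=+14->D; (1,3):dx=-6,dy=+8->D; (1,4):dx=-11,dy=+3->D; (1,5):dx=-7,dy=+6->D
  (1,6):dx=-4,dy=+10->D; (1,7):dx=-9,dy=+5->D; (1,8):dx=-12,dy=+17->D; (1,9):dx=-1,dy=+12->D
  (2,3):dx=-3,dy=-6->C; (2,4):dx=-8,dy=-11->C; (2,5):dx=-4,dy=-8->C; (2,6):dx=-1,dy=-4->C
  (2,7):dx=-6,dy=-9->C; (2,8):dx=-9,dy=+3->D; (2,9):dx=+2,dy=-2->D; (3,4):dx=-5,dy=-5->C
  (3,5):dx=-1,dy=-2->C; (3,6):dx=+2,dy=+2->C; (3,7):dx=-3,dy=-3->C; (3,8):dx=-6,dy=+9->D
  (3,9):dx=+5,dy=+4->C; (4,5):dx=+4,dy=+3->C; (4,6):dx=+7,dy=+7->C; (4,7):dx=+2,dy=+2->C
  (4,8):dx=-1,dy=+14->D; (4,9):dx=+10,dy=+9->C; (5,6):dx=+3,dy=+4->C; (5,7):dx=-2,dy=-1->C
  (5,8):dx=-5,dy=+11->D; (5,9):dx=+6,dy=+6->C; (6,7):dx=-5,dy=-5->C; (6,8):dx=-8,dy=+7->D
  (6,9):dx=+3,dy=+2->C; (7,8):dx=-3,dy=+12->D; (7,9):dx=+8,dy=+7->C; (8,9):dx=+11,dy=-5->D
Step 2: C = 20, D = 16, total pairs = 36.
Step 3: tau = (C - D)/(n(n-1)/2) = (20 - 16)/36 = 0.111111.
Step 4: Exact two-sided p-value (enumerate n! = 362880 permutations of y under H0): p = 0.761414.
Step 5: alpha = 0.05. fail to reject H0.

tau_b = 0.1111 (C=20, D=16), p = 0.761414, fail to reject H0.


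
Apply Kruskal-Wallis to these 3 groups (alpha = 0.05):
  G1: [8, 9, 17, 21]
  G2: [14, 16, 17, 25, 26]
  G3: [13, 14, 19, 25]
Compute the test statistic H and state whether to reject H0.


Step 1: Combine all N = 13 observations and assign midranks.
sorted (value, group, rank): (8,G1,1), (9,G1,2), (13,G3,3), (14,G2,4.5), (14,G3,4.5), (16,G2,6), (17,G1,7.5), (17,G2,7.5), (19,G3,9), (21,G1,10), (25,G2,11.5), (25,G3,11.5), (26,G2,13)
Step 2: Sum ranks within each group.
R_1 = 20.5 (n_1 = 4)
R_2 = 42.5 (n_2 = 5)
R_3 = 28 (n_3 = 4)
Step 3: H = 12/(N(N+1)) * sum(R_i^2/n_i) - 3(N+1)
     = 12/(13*14) * (20.5^2/4 + 42.5^2/5 + 28^2/4) - 3*14
     = 0.065934 * 662.312 - 42
     = 1.668956.
Step 4: Ties present; correction factor C = 1 - 18/(13^3 - 13) = 0.991758. Corrected H = 1.668956 / 0.991758 = 1.682825.
Step 5: Under H0, H ~ chi^2(2); p-value = 0.431101.
Step 6: alpha = 0.05. fail to reject H0.

H = 1.6828, df = 2, p = 0.431101, fail to reject H0.


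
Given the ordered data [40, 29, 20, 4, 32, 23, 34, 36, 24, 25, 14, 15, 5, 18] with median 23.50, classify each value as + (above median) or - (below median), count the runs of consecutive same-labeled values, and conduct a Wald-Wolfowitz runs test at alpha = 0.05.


Step 1: Compute median = 23.50; label A = above, B = below.
Labels in order: AABBABAAAABBBB  (n_A = 7, n_B = 7)
Step 2: Count runs R = 6.
Step 3: Under H0 (random ordering), E[R] = 2*n_A*n_B/(n_A+n_B) + 1 = 2*7*7/14 + 1 = 8.0000.
        Var[R] = 2*n_A*n_B*(2*n_A*n_B - n_A - n_B) / ((n_A+n_B)^2 * (n_A+n_B-1)) = 8232/2548 = 3.2308.
        SD[R] = 1.7974.
Step 4: Continuity-corrected z = (R + 0.5 - E[R]) / SD[R] = (6 + 0.5 - 8.0000) / 1.7974 = -0.8345.
Step 5: Two-sided p-value via normal approximation = 2*(1 - Phi(|z|)) = 0.403986.
Step 6: alpha = 0.05. fail to reject H0.

R = 6, z = -0.8345, p = 0.403986, fail to reject H0.


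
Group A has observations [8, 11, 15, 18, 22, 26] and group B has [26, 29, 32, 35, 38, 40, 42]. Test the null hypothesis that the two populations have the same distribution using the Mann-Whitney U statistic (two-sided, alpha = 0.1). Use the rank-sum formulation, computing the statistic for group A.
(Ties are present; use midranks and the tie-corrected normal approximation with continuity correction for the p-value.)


Step 1: Combine and sort all 13 observations; assign midranks.
sorted (value, group): (8,X), (11,X), (15,X), (18,X), (22,X), (26,X), (26,Y), (29,Y), (32,Y), (35,Y), (38,Y), (40,Y), (42,Y)
ranks: 8->1, 11->2, 15->3, 18->4, 22->5, 26->6.5, 26->6.5, 29->8, 32->9, 35->10, 38->11, 40->12, 42->13
Step 2: Rank sum for X: R1 = 1 + 2 + 3 + 4 + 5 + 6.5 = 21.5.
Step 3: U_X = R1 - n1(n1+1)/2 = 21.5 - 6*7/2 = 21.5 - 21 = 0.5.
       U_Y = n1*n2 - U_X = 42 - 0.5 = 41.5.
Step 4: Ties are present, so use the tie-corrected normal approximation (with continuity correction) for the p-value.
Step 5: p-value = 0.004222; compare to alpha = 0.1. reject H0.

U_X = 0.5, p = 0.004222, reject H0 at alpha = 0.1.


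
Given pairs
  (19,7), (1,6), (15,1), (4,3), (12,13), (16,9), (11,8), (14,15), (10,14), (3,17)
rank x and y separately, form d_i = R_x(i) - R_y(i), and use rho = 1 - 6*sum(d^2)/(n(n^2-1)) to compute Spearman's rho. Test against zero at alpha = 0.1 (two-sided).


Step 1: Rank x and y separately (midranks; no ties here).
rank(x): 19->10, 1->1, 15->8, 4->3, 12->6, 16->9, 11->5, 14->7, 10->4, 3->2
rank(y): 7->4, 6->3, 1->1, 3->2, 13->7, 9->6, 8->5, 15->9, 14->8, 17->10
Step 2: d_i = R_x(i) - R_y(i); compute d_i^2.
  (10-4)^2=36, (1-3)^2=4, (8-1)^2=49, (3-2)^2=1, (6-7)^2=1, (9-6)^2=9, (5-5)^2=0, (7-9)^2=4, (4-8)^2=16, (2-10)^2=64
sum(d^2) = 184.
Step 3: rho = 1 - 6*184 / (10*(10^2 - 1)) = 1 - 1104/990 = -0.115152.
Step 4: Under H0, t = rho * sqrt((n-2)/(1-rho^2)) = -0.3279 ~ t(8).
Step 5: Two-sided p-value from the t-distribution with 8 df = 0.751420.
Step 6: alpha = 0.1. fail to reject H0.

rho = -0.1152, p = 0.751420, fail to reject H0 at alpha = 0.1.


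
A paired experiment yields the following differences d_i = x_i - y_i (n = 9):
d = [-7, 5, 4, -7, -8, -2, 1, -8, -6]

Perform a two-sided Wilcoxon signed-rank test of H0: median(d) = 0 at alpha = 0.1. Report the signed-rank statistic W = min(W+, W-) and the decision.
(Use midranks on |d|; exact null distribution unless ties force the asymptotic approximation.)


Step 1: Drop any zero differences (none here) and take |d_i|.
|d| = [7, 5, 4, 7, 8, 2, 1, 8, 6]
Step 2: Midrank |d_i| (ties get averaged ranks).
ranks: |7|->6.5, |5|->4, |4|->3, |7|->6.5, |8|->8.5, |2|->2, |1|->1, |8|->8.5, |6|->5
Step 3: Attach original signs; sum ranks with positive sign and with negative sign.
W+ = 4 + 3 + 1 = 8
W- = 6.5 + 6.5 + 8.5 + 2 + 8.5 + 5 = 37
(Check: W+ + W- = 45 should equal n(n+1)/2 = 45.)
Step 4: Test statistic W = min(W+, W-) = 8.
Step 5: Ties in |d|, so use the tie-corrected normal approximation.
        E[W] = n(n+1)/4 = 9*10/4 = 22.5.
        Tie groups: |d|=7 (t=2), |d|=8 (t=2); sum(t^3 - t) = 12.
        Var[W] = n(n+1)(2n+1)/24 - sum(t^3-t)/48 = 1710/24 - 12/48 = 71.
        z = (W - E[W]) / sqrt(Var[W]) = (8 - 22.5) / 8.4261 = -1.7208.
        Two-sided p = 2*Phi(z) = 0.085281.
Step 6: alpha = 0.1. reject H0.

W+ = 8, W- = 37, W = min = 8, p = 0.085281, reject H0.


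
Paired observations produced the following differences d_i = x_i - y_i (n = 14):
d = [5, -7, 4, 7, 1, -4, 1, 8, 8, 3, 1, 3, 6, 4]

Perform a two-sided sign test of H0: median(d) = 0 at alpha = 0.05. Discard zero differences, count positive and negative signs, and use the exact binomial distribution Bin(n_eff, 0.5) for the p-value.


Step 1: Discard zero differences. Original n = 14; n_eff = number of nonzero differences = 14.
Nonzero differences (with sign): +5, -7, +4, +7, +1, -4, +1, +8, +8, +3, +1, +3, +6, +4
Step 2: Count signs: positive = 12, negative = 2.
Step 3: Under H0: P(positive) = 0.5, so the number of positives S ~ Bin(14, 0.5).
Step 4: Two-sided exact p-value = sum of Bin(14,0.5) probabilities at or below the observed probability = 0.012939.
Step 5: alpha = 0.05. reject H0.

n_eff = 14, pos = 12, neg = 2, p = 0.012939, reject H0.


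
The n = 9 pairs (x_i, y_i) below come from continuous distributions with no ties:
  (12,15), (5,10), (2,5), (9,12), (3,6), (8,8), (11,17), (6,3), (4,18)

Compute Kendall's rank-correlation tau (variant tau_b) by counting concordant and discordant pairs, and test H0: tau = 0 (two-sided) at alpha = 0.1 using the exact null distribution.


Step 1: Enumerate the 36 unordered pairs (i,j) with i<j and classify each by sign(x_j-x_i) * sign(y_j-y_i).
  (1,2):dx=-7,dy=-5->C; (1,3):dx=-10,dy=-10->C; (1,4):dx=-3,dy=-3->C; (1,5):dx=-9,dy=-9->C
  (1,6):dx=-4,dy=-7->C; (1,7):dx=-1,dy=+2->D; (1,8):dx=-6,dy=-12->C; (1,9):dx=-8,dy=+3->D
  (2,3):dx=-3,dy=-5->C; (2,4):dx=+4,dy=+2->C; (2,5):dx=-2,dy=-4->C; (2,6):dx=+3,dy=-2->D
  (2,7):dx=+6,dy=+7->C; (2,8):dx=+1,dy=-7->D; (2,9):dx=-1,dy=+8->D; (3,4):dx=+7,dy=+7->C
  (3,5):dx=+1,dy=+1->C; (3,6):dx=+6,dy=+3->C; (3,7):dx=+9,dy=+12->C; (3,8):dx=+4,dy=-2->D
  (3,9):dx=+2,dy=+13->C; (4,5):dx=-6,dy=-6->C; (4,6):dx=-1,dy=-4->C; (4,7):dx=+2,dy=+5->C
  (4,8):dx=-3,dy=-9->C; (4,9):dx=-5,dy=+6->D; (5,6):dx=+5,dy=+2->C; (5,7):dx=+8,dy=+11->C
  (5,8):dx=+3,dy=-3->D; (5,9):dx=+1,dy=+12->C; (6,7):dx=+3,dy=+9->C; (6,8):dx=-2,dy=-5->C
  (6,9):dx=-4,dy=+10->D; (7,8):dx=-5,dy=-14->C; (7,9):dx=-7,dy=+1->D; (8,9):dx=-2,dy=+15->D
Step 2: C = 25, D = 11, total pairs = 36.
Step 3: tau = (C - D)/(n(n-1)/2) = (25 - 11)/36 = 0.388889.
Step 4: Exact two-sided p-value (enumerate n! = 362880 permutations of y under H0): p = 0.180181.
Step 5: alpha = 0.1. fail to reject H0.

tau_b = 0.3889 (C=25, D=11), p = 0.180181, fail to reject H0.


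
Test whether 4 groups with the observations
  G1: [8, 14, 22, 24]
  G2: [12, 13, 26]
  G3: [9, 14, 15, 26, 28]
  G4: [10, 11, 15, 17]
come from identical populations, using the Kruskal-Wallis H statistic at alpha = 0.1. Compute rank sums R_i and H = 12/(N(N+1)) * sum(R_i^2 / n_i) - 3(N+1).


Step 1: Combine all N = 16 observations and assign midranks.
sorted (value, group, rank): (8,G1,1), (9,G3,2), (10,G4,3), (11,G4,4), (12,G2,5), (13,G2,6), (14,G1,7.5), (14,G3,7.5), (15,G3,9.5), (15,G4,9.5), (17,G4,11), (22,G1,12), (24,G1,13), (26,G2,14.5), (26,G3,14.5), (28,G3,16)
Step 2: Sum ranks within each group.
R_1 = 33.5 (n_1 = 4)
R_2 = 25.5 (n_2 = 3)
R_3 = 49.5 (n_3 = 5)
R_4 = 27.5 (n_4 = 4)
Step 3: H = 12/(N(N+1)) * sum(R_i^2/n_i) - 3(N+1)
     = 12/(16*17) * (33.5^2/4 + 25.5^2/3 + 49.5^2/5 + 27.5^2/4) - 3*17
     = 0.044118 * 1176.42 - 51
     = 0.901103.
Step 4: Ties present; correction factor C = 1 - 18/(16^3 - 16) = 0.995588. Corrected H = 0.901103 / 0.995588 = 0.905096.
Step 5: Under H0, H ~ chi^2(3); p-value = 0.824198.
Step 6: alpha = 0.1. fail to reject H0.

H = 0.9051, df = 3, p = 0.824198, fail to reject H0.


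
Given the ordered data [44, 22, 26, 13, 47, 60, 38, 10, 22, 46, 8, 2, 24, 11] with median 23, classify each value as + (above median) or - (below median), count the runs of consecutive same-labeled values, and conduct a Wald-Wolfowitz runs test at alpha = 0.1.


Step 1: Compute median = 23; label A = above, B = below.
Labels in order: ABABAAABBABBAB  (n_A = 7, n_B = 7)
Step 2: Count runs R = 10.
Step 3: Under H0 (random ordering), E[R] = 2*n_A*n_B/(n_A+n_B) + 1 = 2*7*7/14 + 1 = 8.0000.
        Var[R] = 2*n_A*n_B*(2*n_A*n_B - n_A - n_B) / ((n_A+n_B)^2 * (n_A+n_B-1)) = 8232/2548 = 3.2308.
        SD[R] = 1.7974.
Step 4: Continuity-corrected z = (R - 0.5 - E[R]) / SD[R] = (10 - 0.5 - 8.0000) / 1.7974 = 0.8345.
Step 5: Two-sided p-value via normal approximation = 2*(1 - Phi(|z|)) = 0.403986.
Step 6: alpha = 0.1. fail to reject H0.

R = 10, z = 0.8345, p = 0.403986, fail to reject H0.


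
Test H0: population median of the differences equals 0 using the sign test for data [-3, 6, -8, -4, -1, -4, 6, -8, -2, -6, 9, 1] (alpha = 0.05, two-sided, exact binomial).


Step 1: Discard zero differences. Original n = 12; n_eff = number of nonzero differences = 12.
Nonzero differences (with sign): -3, +6, -8, -4, -1, -4, +6, -8, -2, -6, +9, +1
Step 2: Count signs: positive = 4, negative = 8.
Step 3: Under H0: P(positive) = 0.5, so the number of positives S ~ Bin(12, 0.5).
Step 4: Two-sided exact p-value = sum of Bin(12,0.5) probabilities at or below the observed probability = 0.387695.
Step 5: alpha = 0.05. fail to reject H0.

n_eff = 12, pos = 4, neg = 8, p = 0.387695, fail to reject H0.


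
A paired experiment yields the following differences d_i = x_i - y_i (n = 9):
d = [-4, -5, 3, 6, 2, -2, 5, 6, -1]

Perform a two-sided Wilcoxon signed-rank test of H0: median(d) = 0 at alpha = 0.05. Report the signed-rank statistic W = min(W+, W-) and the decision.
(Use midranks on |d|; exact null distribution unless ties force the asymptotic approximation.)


Step 1: Drop any zero differences (none here) and take |d_i|.
|d| = [4, 5, 3, 6, 2, 2, 5, 6, 1]
Step 2: Midrank |d_i| (ties get averaged ranks).
ranks: |4|->5, |5|->6.5, |3|->4, |6|->8.5, |2|->2.5, |2|->2.5, |5|->6.5, |6|->8.5, |1|->1
Step 3: Attach original signs; sum ranks with positive sign and with negative sign.
W+ = 4 + 8.5 + 2.5 + 6.5 + 8.5 = 30
W- = 5 + 6.5 + 2.5 + 1 = 15
(Check: W+ + W- = 45 should equal n(n+1)/2 = 45.)
Step 4: Test statistic W = min(W+, W-) = 15.
Step 5: Ties in |d|, so use the tie-corrected normal approximation.
        E[W] = n(n+1)/4 = 9*10/4 = 22.5.
        Tie groups: |d|=2 (t=2), |d|=5 (t=2), |d|=6 (t=2); sum(t^3 - t) = 18.
        Var[W] = n(n+1)(2n+1)/24 - sum(t^3-t)/48 = 1710/24 - 18/48 = 70.875.
        z = (W - E[W]) / sqrt(Var[W]) = (15 - 22.5) / 8.4187 = -0.8909.
        Two-sided p = 2*Phi(z) = 0.372998.
Step 6: alpha = 0.05. fail to reject H0.

W+ = 30, W- = 15, W = min = 15, p = 0.372998, fail to reject H0.
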